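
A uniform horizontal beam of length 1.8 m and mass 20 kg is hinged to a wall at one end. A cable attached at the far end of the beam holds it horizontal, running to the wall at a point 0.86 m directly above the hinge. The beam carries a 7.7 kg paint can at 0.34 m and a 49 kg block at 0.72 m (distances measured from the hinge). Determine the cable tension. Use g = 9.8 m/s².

Taking torques about the hinge:
Beam weight: 20 × 9.8 = 196 N down at 0.9 m → arm 0.9 m, τ = 196 × 0.9 = 176.4 N·m clockwise.
Paint can: 7.7 × 9.8 = 75.46 N down at 0.34 m → arm 0.34 m, τ = 75.46 × 0.34 = 25.66 N·m clockwise.
Block: 49 × 9.8 = 480.2 N down at 0.72 m → arm 0.72 m, τ = 480.2 × 0.72 = 345.7 N·m clockwise.
Total clockwise load moment = 547.8 N·m.
The cable tension T acts at 1.8 m; only its component perpendicular to the beam, T sinθ, produces torque. sinθ = h/√(h²+d²) = 0.86/√(0.86²+1.8²) = 0.4311.
Setting net torque to zero: T × 1.8 × 0.4311 = 547.8 → T = 547.8 / 0.776 = 706 N.

T ≈ 706 N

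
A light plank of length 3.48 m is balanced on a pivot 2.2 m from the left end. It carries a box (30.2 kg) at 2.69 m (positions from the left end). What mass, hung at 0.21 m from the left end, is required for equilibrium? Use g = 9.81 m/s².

m ≈ 7.44 kg

Choose the pivot (at 2.2 m from the left end) as the axis so the support reaction has zero arm there.
Box: 30.2 × 9.81 = 296.3 N down at 2.69 m → arm 0.49 m, τ = 296.3 × 0.49 = 145.2 N·m clockwise.
Net moment of known loads = 145.2 N·m clockwise.
An unknown mass m at 0.21 m has arm 1.99 m; its moment is m·g·1.99 counterclockwise.
Balancing moments: m × 9.81 × 1.99 = 145.2, giving m = 145.2 / (9.81 × 1.99) = 7.44 kg.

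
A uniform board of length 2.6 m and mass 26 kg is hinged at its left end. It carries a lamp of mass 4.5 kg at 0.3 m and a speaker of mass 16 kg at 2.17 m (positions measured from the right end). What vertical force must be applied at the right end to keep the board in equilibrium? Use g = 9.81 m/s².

About the left end:
Beam weight: 26 × 9.81 = 255.1 N down at 1.3 m → arm 1.3 m, τ = 255.1 × 1.3 = 331.6 N·m clockwise.
Lamp: 4.5 × 9.81 = 44.15 N down at 0.3 m → arm 2.3 m, τ = 44.15 × 2.3 = 101.5 N·m clockwise.
Speaker: 16 × 9.81 = 157 N down at 2.17 m → arm 0.43 m, τ = 157 × 0.43 = 67.51 N·m clockwise.
Net moment of the loads = 500.6 N·m clockwise.
The upward force F acts at the right end, arm 2.6 m, giving F × 2.6 counterclockwise.
Setting net torque to zero: F × 2.6 = 500.6 → F = 500.6 / 2.6 = 193 N.

F ≈ 193 N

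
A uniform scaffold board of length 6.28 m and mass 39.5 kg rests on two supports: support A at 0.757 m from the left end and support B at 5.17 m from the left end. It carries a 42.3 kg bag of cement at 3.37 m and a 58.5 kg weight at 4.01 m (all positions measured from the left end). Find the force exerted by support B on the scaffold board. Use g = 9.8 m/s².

R_B ≈ 877 N

Sum moments about support A (its reaction then has zero moment arm).
Beam weight: 39.5 × 9.8 = 387.1 N down at 3.14 m → arm 2.383 m, τ = 387.1 × 2.383 = 922.5 N·m clockwise.
Bag of cement: 42.3 × 9.8 = 414.5 N down at 3.37 m → arm 2.613 m, τ = 414.5 × 2.613 = 1083 N·m clockwise.
Weight: 58.5 × 9.8 = 573.3 N down at 4.01 m → arm 3.253 m, τ = 573.3 × 3.253 = 1865 N·m clockwise.
Net load moment about support A = 3870 N·m clockwise.
Reaction R at support B is upward at 5.17 m, arm 4.413 m → moment R × 4.413 counterclockwise.
Στ = 0 ⇒ R × 4.413 = 3870 ⇒ R = 877 N.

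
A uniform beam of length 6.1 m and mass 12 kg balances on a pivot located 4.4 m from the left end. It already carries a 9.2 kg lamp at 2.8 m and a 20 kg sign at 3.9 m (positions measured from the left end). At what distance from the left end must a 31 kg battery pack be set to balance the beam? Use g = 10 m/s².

x ≈ 5.72 m from the left end

Taking torques about the pivot (at 4.4 m from the left end):
Beam weight: 12 × 10 = 120 N down at 3.05 m → arm 1.35 m, τ = 120 × 1.35 = 162 N·m counterclockwise.
Lamp: 9.2 × 10 = 92 N down at 2.8 m → arm 1.6 m, τ = 92 × 1.6 = 147.2 N·m counterclockwise.
Sign: 20 × 10 = 200 N down at 3.9 m → arm 0.5 m, τ = 200 × 0.5 = 100 N·m counterclockwise.
Net moment of existing loads = 409.2 N·m counterclockwise.
The battery pack weighs 31 × 10 = 310 N and must supply an equal clockwise moment, so its lever arm about the pivot is 409.2 / 310 = 1.32 m.
That puts it at 4.4 + 1.32 = 5.72 m from the left end.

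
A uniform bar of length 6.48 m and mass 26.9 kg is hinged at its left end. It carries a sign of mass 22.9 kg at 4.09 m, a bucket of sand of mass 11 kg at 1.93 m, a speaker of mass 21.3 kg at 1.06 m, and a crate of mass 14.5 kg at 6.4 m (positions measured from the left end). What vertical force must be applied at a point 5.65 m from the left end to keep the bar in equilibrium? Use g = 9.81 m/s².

F ≈ 551 N

Choose the left end as the axis so the unknown pivot reaction has zero arm there.
Beam weight: 26.9 × 9.81 = 263.9 N down at 3.24 m → arm 3.24 m, τ = 263.9 × 3.24 = 855 N·m clockwise.
Sign: 22.9 × 9.81 = 224.6 N down at 4.09 m → arm 4.09 m, τ = 224.6 × 4.09 = 918.6 N·m clockwise.
Bucket of sand: 11 × 9.81 = 107.9 N down at 1.93 m → arm 1.93 m, τ = 107.9 × 1.93 = 208.2 N·m clockwise.
Speaker: 21.3 × 9.81 = 209 N down at 1.06 m → arm 1.06 m, τ = 209 × 1.06 = 221.5 N·m clockwise.
Crate: 14.5 × 9.81 = 142.2 N down at 6.4 m → arm 6.4 m, τ = 142.2 × 6.4 = 910.1 N·m clockwise.
Net moment of the loads = 3113 N·m clockwise.
The upward force F acts at a point 5.65 m from the left end, arm 5.65 m, giving F × 5.65 counterclockwise.
Setting net torque to zero: F × 5.65 = 3113 → F = 3113 / 5.65 = 551 N.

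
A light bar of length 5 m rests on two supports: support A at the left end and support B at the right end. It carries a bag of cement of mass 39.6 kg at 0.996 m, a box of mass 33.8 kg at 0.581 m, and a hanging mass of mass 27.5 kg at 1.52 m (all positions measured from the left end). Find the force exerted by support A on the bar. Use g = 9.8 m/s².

Sum moments about support B (its reaction then has zero moment arm).
Bag of cement: 39.6 × 9.8 = 388.1 N down at 0.996 m → arm 4.004 m, τ = 388.1 × 4.004 = 1554 N·m counterclockwise.
Box: 33.8 × 9.8 = 331.2 N down at 0.581 m → arm 4.419 m, τ = 331.2 × 4.419 = 1464 N·m counterclockwise.
Hanging mass: 27.5 × 9.8 = 269.5 N down at 1.52 m → arm 3.48 m, τ = 269.5 × 3.48 = 937.9 N·m counterclockwise.
Net load moment about support B = 3956 N·m counterclockwise.
Reaction R at support A is upward at 0 m, arm 5 m → moment R × 5 clockwise.
Setting net torque to zero: R × 5 = 3956 → R = 791 N.

R_A ≈ 791 N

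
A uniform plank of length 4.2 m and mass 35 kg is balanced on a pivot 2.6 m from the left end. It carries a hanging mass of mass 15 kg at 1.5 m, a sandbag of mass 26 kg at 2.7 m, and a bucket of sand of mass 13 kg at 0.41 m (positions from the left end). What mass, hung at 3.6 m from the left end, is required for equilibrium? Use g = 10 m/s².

Sum moments about the pivot (at 2.6 m from the left end) (the support reaction has zero arm there).
Beam weight: 35 × 10 = 350 N down at 2.1 m → arm 0.5 m, τ = 350 × 0.5 = 175 N·m counterclockwise.
Hanging mass: 15 × 10 = 150 N down at 1.5 m → arm 1.1 m, τ = 150 × 1.1 = 165 N·m counterclockwise.
Sandbag: 26 × 10 = 260 N down at 2.7 m → arm 0.1 m, τ = 260 × 0.1 = 26 N·m clockwise.
Bucket of sand: 13 × 10 = 130 N down at 0.41 m → arm 2.19 m, τ = 130 × 2.19 = 284.7 N·m counterclockwise.
Net moment of known loads = 598.7 N·m counterclockwise.
An unknown mass m at 3.6 m has arm 1 m; its moment is m·g·1 clockwise.
Balancing moments: m × 10 × 1 = 598.7, giving m = 598.7 / (10 × 1) = 59.9 kg.

m ≈ 59.9 kg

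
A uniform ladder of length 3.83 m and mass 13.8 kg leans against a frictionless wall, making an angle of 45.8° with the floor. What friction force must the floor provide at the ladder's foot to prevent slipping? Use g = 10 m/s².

Taking torques about the foot of the ladder:
Ladder weight 13.8×10 = 138 N acts at 1.915 m along the ladder; its horizontal arm is 1.915·cos45.8° = 1.335 m → τ = 184.2 N·m clockwise.
Wall normal N acts horizontally at the top; its moment arm is the height L sinθ = 3.83·sin45.8° = 2.746 m, counterclockwise.
Balancing moments: N × 2.746 = 184.2, giving N = 67.1 N.
ΣFx = 0: friction at the foot balances the wall's push, so f = N_wall = 67.1 N.

f ≈ 67.1 N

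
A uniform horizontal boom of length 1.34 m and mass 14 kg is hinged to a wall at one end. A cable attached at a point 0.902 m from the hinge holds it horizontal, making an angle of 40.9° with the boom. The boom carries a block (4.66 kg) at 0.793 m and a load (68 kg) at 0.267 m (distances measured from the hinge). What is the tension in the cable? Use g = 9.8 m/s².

T ≈ 518 N

Take moments about the hinge.
Beam weight: 14 × 9.8 = 137.2 N down at 0.67 m → arm 0.67 m, τ = 137.2 × 0.67 = 91.92 N·m clockwise.
Block: 4.66 × 9.8 = 45.67 N down at 0.793 m → arm 0.793 m, τ = 45.67 × 0.793 = 36.22 N·m clockwise.
Load: 68 × 9.8 = 666.4 N down at 0.267 m → arm 0.267 m, τ = 666.4 × 0.267 = 177.9 N·m clockwise.
Total clockwise load moment = 306 N·m.
The cable tension T acts at 0.902 m; only its component perpendicular to the boom, T sinθ, produces torque. sin 40.9° = 0.6547.
Setting net torque to zero: T × 0.902 × 0.6547 = 306 → T = 306 / 0.5905 = 518 N.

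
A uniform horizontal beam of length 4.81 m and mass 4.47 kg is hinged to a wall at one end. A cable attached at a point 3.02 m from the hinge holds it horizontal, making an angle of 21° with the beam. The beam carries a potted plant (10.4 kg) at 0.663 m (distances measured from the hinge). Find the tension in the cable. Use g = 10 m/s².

T ≈ 163 N

About the hinge:
Beam weight: 4.47 × 10 = 44.7 N down at 2.405 m → arm 2.405 m, τ = 44.7 × 2.405 = 107.5 N·m clockwise.
Potted plant: 10.4 × 10 = 104 N down at 0.663 m → arm 0.663 m, τ = 104 × 0.663 = 68.95 N·m clockwise.
Total clockwise load moment = 176.4 N·m.
The cable tension T acts at 3.02 m; only its component perpendicular to the beam, T sinθ, produces torque. sin 21° = 0.3584.
Balancing moments: T × 3.02 × 0.3584 = 176.4, giving T = 176.4 / 1.082 = 163 N.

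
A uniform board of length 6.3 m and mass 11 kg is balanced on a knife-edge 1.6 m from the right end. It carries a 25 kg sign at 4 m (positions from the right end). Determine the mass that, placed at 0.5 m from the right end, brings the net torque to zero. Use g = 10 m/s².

Taking torques about the knife-edge (at 1.6 m from the right end):
Beam weight: 11 × 10 = 110 N down at 3.15 m → arm 1.55 m, τ = 110 × 1.55 = 170.5 N·m counterclockwise.
Sign: 25 × 10 = 250 N down at 4 m → arm 2.4 m, τ = 250 × 2.4 = 600 N·m counterclockwise.
Net moment of known loads = 770.5 N·m counterclockwise.
An unknown mass m at 0.5 m has arm 1.1 m; its moment is m·g·1.1 clockwise.
Setting net torque to zero: m × 10 × 1.1 = 770.5 → m = 770.5 / (10 × 1.1) = 70 kg.

m ≈ 70 kg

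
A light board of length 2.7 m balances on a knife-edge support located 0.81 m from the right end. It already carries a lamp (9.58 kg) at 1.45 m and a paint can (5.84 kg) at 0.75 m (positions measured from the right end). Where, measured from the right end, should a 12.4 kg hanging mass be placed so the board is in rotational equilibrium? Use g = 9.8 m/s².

x ≈ 0.344 m from the right end

About the knife-edge support (at 0.81 m from the right end):
Lamp: 9.58 × 9.8 = 93.88 N down at 1.45 m → arm 0.64 m, τ = 93.88 × 0.64 = 60.08 N·m counterclockwise.
Paint can: 5.84 × 9.8 = 57.23 N down at 0.75 m → arm 0.06 m, τ = 57.23 × 0.06 = 3.434 N·m clockwise.
Net moment of existing loads = 56.65 N·m counterclockwise.
The hanging mass weighs 12.4 × 9.8 = 121.5 N and must supply an equal clockwise moment, so its lever arm about the knife-edge support is 56.65 / 121.5 = 0.466 m.
That puts it at 0.81 − 0.466 = 0.344 m from the right end.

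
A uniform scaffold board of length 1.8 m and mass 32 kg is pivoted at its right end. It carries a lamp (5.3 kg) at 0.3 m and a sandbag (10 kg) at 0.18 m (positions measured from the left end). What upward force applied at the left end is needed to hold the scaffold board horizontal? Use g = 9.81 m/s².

Taking torques about the right end:
Beam weight: 32 × 9.81 = 313.9 N down at 0.9 m → arm 0.9 m, τ = 313.9 × 0.9 = 282.5 N·m counterclockwise.
Lamp: 5.3 × 9.81 = 51.99 N down at 0.3 m → arm 1.5 m, τ = 51.99 × 1.5 = 77.98 N·m counterclockwise.
Sandbag: 10 × 9.81 = 98.1 N down at 0.18 m → arm 1.62 m, τ = 98.1 × 1.62 = 158.9 N·m counterclockwise.
Net moment of the loads = 519.4 N·m counterclockwise.
The upward force F acts at the left end, arm 1.8 m, giving F × 1.8 clockwise.
For rotational equilibrium, F × 1.8 = 519.4, so F = 519.4 / 1.8 = 289 N.

F ≈ 289 N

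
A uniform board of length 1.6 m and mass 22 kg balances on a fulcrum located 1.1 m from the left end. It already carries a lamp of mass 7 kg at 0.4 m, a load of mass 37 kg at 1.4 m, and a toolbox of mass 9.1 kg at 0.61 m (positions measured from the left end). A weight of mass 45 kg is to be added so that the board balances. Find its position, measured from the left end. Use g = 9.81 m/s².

x ≈ 1.21 m from the left end

Taking torques about the fulcrum (at 1.1 m from the left end):
Beam weight: 22 × 9.81 = 215.8 N down at 0.8 m → arm 0.3 m, τ = 215.8 × 0.3 = 64.74 N·m counterclockwise.
Lamp: 7 × 9.81 = 68.67 N down at 0.4 m → arm 0.7 m, τ = 68.67 × 0.7 = 48.07 N·m counterclockwise.
Load: 37 × 9.81 = 363 N down at 1.4 m → arm 0.3 m, τ = 363 × 0.3 = 108.9 N·m clockwise.
Toolbox: 9.1 × 9.81 = 89.27 N down at 0.61 m → arm 0.49 m, τ = 89.27 × 0.49 = 43.74 N·m counterclockwise.
Net moment of existing loads = 47.65 N·m counterclockwise.
The weight weighs 45 × 9.81 = 441.5 N and must supply an equal clockwise moment, so its lever arm about the fulcrum is 47.65 / 441.5 = 0.108 m.
That puts it at 1.1 + 0.108 = 1.21 m from the left end.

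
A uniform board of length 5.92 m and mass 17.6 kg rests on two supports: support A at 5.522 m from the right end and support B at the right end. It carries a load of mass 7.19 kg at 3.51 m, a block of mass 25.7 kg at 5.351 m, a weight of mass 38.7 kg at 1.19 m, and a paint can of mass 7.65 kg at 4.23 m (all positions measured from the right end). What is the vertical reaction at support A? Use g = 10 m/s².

R_A ≈ 531 N

Take moments about support B.
Beam weight: 17.6 × 10 = 176 N down at 2.96 m → arm 2.96 m, τ = 176 × 2.96 = 521 N·m counterclockwise.
Load: 7.19 × 10 = 71.9 N down at 3.51 m → arm 3.51 m, τ = 71.9 × 3.51 = 252.4 N·m counterclockwise.
Block: 25.7 × 10 = 257 N down at 5.351 m → arm 5.351 m, τ = 257 × 5.351 = 1375 N·m counterclockwise.
Weight: 38.7 × 10 = 387 N down at 1.19 m → arm 1.19 m, τ = 387 × 1.19 = 460.5 N·m counterclockwise.
Paint can: 7.65 × 10 = 76.5 N down at 4.23 m → arm 4.23 m, τ = 76.5 × 4.23 = 323.6 N·m counterclockwise.
Net load moment about support B = 2932 N·m counterclockwise.
Reaction R at support A is upward at 5.522 m, arm 5.522 m → moment R × 5.522 clockwise.
Balancing moments: R × 5.522 = 2932, giving R = 531 N.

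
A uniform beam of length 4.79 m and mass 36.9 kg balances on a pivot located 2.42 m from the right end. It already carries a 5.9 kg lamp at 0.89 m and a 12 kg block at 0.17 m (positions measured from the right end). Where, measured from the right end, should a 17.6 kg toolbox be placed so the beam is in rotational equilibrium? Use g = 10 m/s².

x ≈ 4.52 m from the right end

Take moments about the pivot (at 2.42 m from the right end).
Beam weight: 36.9 × 10 = 369 N down at 2.395 m → arm 0.025 m, τ = 369 × 0.025 = 9.225 N·m clockwise.
Lamp: 5.9 × 10 = 59 N down at 0.89 m → arm 1.53 m, τ = 59 × 1.53 = 90.27 N·m clockwise.
Block: 12 × 10 = 120 N down at 0.17 m → arm 2.25 m, τ = 120 × 2.25 = 270 N·m clockwise.
Net moment of existing loads = 369.5 N·m clockwise.
The toolbox weighs 17.6 × 10 = 176 N and must supply an equal counterclockwise moment, so its lever arm about the pivot is 369.5 / 176 = 2.1 m.
That puts it at 2.42 + 2.1 = 4.52 m from the right end.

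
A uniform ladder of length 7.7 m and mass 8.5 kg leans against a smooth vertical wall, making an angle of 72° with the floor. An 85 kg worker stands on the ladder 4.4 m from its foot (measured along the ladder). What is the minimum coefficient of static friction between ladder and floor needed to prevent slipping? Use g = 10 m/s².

About the foot of the ladder:
Ladder weight 8.5×10 = 85 N acts at 3.85 m along the ladder; its horizontal arm is 3.85·cos72° = 1.19 m → τ = 101.1 N·m clockwise.
Worker: 85×10 = 850 N at 4.4 m → arm 1.36 m → τ = 1156 N·m clockwise.
Wall normal N acts horizontally at the top; its moment arm is the height L sinθ = 7.7·sin72° = 7.323 m, counterclockwise.
For rotational equilibrium, N × 7.323 = 1257, so N = 171.7 N.
ΣFx = 0 ⇒ f = N_wall = 171.7 N. ΣFy = 0 ⇒ N_floor = 935 N.
μ_min = f / N_floor = 171.7 / 935 = 0.184.

μ_min ≈ 0.184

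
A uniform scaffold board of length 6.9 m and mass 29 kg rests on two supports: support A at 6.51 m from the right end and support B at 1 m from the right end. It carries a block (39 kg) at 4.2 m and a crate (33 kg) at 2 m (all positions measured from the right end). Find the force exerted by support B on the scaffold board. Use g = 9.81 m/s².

Taking torques about support A:
Beam weight: 29 × 9.81 = 284.5 N down at 3.45 m → arm 3.06 m, τ = 284.5 × 3.06 = 870.6 N·m clockwise.
Block: 39 × 9.81 = 382.6 N down at 4.2 m → arm 2.31 m, τ = 382.6 × 2.31 = 883.8 N·m clockwise.
Crate: 33 × 9.81 = 323.7 N down at 2 m → arm 4.51 m, τ = 323.7 × 4.51 = 1460 N·m clockwise.
Net load moment about support A = 3214 N·m clockwise.
Reaction R at support B is upward at 1 m, arm 5.51 m → moment R × 5.51 counterclockwise.
Στ = 0 ⇒ R × 5.51 = 3214 ⇒ R = 583 N.

R_B ≈ 583 N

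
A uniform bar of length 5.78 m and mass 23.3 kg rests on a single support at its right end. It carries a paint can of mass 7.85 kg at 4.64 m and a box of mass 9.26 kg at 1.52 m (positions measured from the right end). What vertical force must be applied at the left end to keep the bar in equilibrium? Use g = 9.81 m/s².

Choose the right end as the axis so the unknown pivot reaction has zero arm there.
Beam weight: 23.3 × 9.81 = 228.6 N down at 2.89 m → arm 2.89 m, τ = 228.6 × 2.89 = 660.7 N·m counterclockwise.
Paint can: 7.85 × 9.81 = 77.01 N down at 4.64 m → arm 4.64 m, τ = 77.01 × 4.64 = 357.3 N·m counterclockwise.
Box: 9.26 × 9.81 = 90.84 N down at 1.52 m → arm 1.52 m, τ = 90.84 × 1.52 = 138.1 N·m counterclockwise.
Net moment of the loads = 1156 N·m counterclockwise.
The upward force F acts at the left end, arm 5.78 m, giving F × 5.78 clockwise.
Setting net torque to zero: F × 5.78 = 1156 → F = 1156 / 5.78 = 200 N.

F ≈ 200 N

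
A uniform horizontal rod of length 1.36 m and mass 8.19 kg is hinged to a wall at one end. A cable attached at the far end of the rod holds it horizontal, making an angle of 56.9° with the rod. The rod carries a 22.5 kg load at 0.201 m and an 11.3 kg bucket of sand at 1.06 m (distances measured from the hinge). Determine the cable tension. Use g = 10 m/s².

Sum moments about the hinge (the unknown hinge reaction has zero arm there).
Beam weight: 8.19 × 10 = 81.9 N down at 0.68 m → arm 0.68 m, τ = 81.9 × 0.68 = 55.69 N·m clockwise.
Load: 22.5 × 10 = 225 N down at 0.201 m → arm 0.201 m, τ = 225 × 0.201 = 45.23 N·m clockwise.
Bucket of sand: 11.3 × 10 = 113 N down at 1.06 m → arm 1.06 m, τ = 113 × 1.06 = 119.8 N·m clockwise.
Total clockwise load moment = 220.7 N·m.
The cable tension T acts at 1.36 m; only its component perpendicular to the rod, T sinθ, produces torque. sin 56.9° = 0.8377.
Setting net torque to zero: T × 1.36 × 0.8377 = 220.7 → T = 220.7 / 1.139 = 194 N.

T ≈ 194 N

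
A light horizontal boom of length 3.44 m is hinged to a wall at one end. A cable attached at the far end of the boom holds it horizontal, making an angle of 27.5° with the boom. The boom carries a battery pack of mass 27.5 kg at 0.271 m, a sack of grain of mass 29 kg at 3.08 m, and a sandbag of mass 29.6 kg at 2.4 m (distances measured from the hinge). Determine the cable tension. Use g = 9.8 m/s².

T ≈ 1040 N

Take moments about the hinge.
Battery pack: 27.5 × 9.8 = 269.5 N down at 0.271 m → arm 0.271 m, τ = 269.5 × 0.271 = 73.03 N·m clockwise.
Sack of grain: 29 × 9.8 = 284.2 N down at 3.08 m → arm 3.08 m, τ = 284.2 × 3.08 = 875.3 N·m clockwise.
Sandbag: 29.6 × 9.8 = 290.1 N down at 2.4 m → arm 2.4 m, τ = 290.1 × 2.4 = 696.2 N·m clockwise.
Total clockwise load moment = 1645 N·m.
The cable tension T acts at 3.44 m; only its component perpendicular to the boom, T sinθ, produces torque. sin 27.5° = 0.4617.
Στ = 0 ⇒ T × 3.44 × 0.4617 = 1645 ⇒ T = 1645 / 1.588 = 1040 N.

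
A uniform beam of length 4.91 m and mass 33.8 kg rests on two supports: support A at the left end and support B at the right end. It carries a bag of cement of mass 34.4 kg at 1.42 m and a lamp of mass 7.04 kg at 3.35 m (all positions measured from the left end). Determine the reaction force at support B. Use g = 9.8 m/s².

R_B ≈ 310 N

About support A:
Beam weight: 33.8 × 9.8 = 331.2 N down at 2.455 m → arm 2.455 m, τ = 331.2 × 2.455 = 813.1 N·m clockwise.
Bag of cement: 34.4 × 9.8 = 337.1 N down at 1.42 m → arm 1.42 m, τ = 337.1 × 1.42 = 478.7 N·m clockwise.
Lamp: 7.04 × 9.8 = 68.99 N down at 3.35 m → arm 3.35 m, τ = 68.99 × 3.35 = 231.1 N·m clockwise.
Net load moment about support A = 1523 N·m clockwise.
Reaction R at support B is upward at 4.91 m, arm 4.91 m → moment R × 4.91 counterclockwise.
Balancing moments: R × 4.91 = 1523, giving R = 310 N.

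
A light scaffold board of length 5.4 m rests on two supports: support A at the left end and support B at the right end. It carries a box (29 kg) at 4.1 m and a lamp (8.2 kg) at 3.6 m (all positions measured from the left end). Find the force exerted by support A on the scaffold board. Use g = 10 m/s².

Choose support B as the axis so its reaction then has zero moment arm.
Box: 29 × 10 = 290 N down at 4.1 m → arm 1.3 m, τ = 290 × 1.3 = 377 N·m counterclockwise.
Lamp: 8.2 × 10 = 82 N down at 3.6 m → arm 1.8 m, τ = 82 × 1.8 = 147.6 N·m counterclockwise.
Net load moment about support B = 524.6 N·m counterclockwise.
Reaction R at support A is upward at 0 m, arm 5.4 m → moment R × 5.4 clockwise.
Setting net torque to zero: R × 5.4 = 524.6 → R = 97.1 N.

R_A ≈ 97.1 N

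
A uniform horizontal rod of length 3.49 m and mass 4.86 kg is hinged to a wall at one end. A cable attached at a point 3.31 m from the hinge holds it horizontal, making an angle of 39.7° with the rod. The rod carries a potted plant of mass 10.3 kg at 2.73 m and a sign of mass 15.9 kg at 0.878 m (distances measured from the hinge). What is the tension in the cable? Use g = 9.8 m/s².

Choose the hinge as the axis so the unknown hinge reaction has zero arm there.
Beam weight: 4.86 × 9.8 = 47.63 N down at 1.745 m → arm 1.745 m, τ = 47.63 × 1.745 = 83.11 N·m clockwise.
Potted plant: 10.3 × 9.8 = 100.9 N down at 2.73 m → arm 2.73 m, τ = 100.9 × 2.73 = 275.5 N·m clockwise.
Sign: 15.9 × 9.8 = 155.8 N down at 0.878 m → arm 0.878 m, τ = 155.8 × 0.878 = 136.8 N·m clockwise.
Total clockwise load moment = 495.4 N·m.
The cable tension T acts at 3.31 m; only its component perpendicular to the rod, T sinθ, produces torque. sin 39.7° = 0.6388.
Setting net torque to zero: T × 3.31 × 0.6388 = 495.4 → T = 495.4 / 2.114 = 234 N.

T ≈ 234 N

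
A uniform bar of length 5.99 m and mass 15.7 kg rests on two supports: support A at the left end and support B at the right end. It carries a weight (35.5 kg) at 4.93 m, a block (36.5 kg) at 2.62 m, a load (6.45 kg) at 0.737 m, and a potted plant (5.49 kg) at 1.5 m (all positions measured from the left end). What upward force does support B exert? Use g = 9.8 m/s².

R_B ≈ 541 N

Sum moments about support A (its reaction then has zero moment arm).
Beam weight: 15.7 × 9.8 = 153.9 N down at 2.995 m → arm 2.995 m, τ = 153.9 × 2.995 = 460.9 N·m clockwise.
Weight: 35.5 × 9.8 = 347.9 N down at 4.93 m → arm 4.93 m, τ = 347.9 × 4.93 = 1715 N·m clockwise.
Block: 36.5 × 9.8 = 357.7 N down at 2.62 m → arm 2.62 m, τ = 357.7 × 2.62 = 937.2 N·m clockwise.
Load: 6.45 × 9.8 = 63.21 N down at 0.737 m → arm 0.737 m, τ = 63.21 × 0.737 = 46.59 N·m clockwise.
Potted plant: 5.49 × 9.8 = 53.8 N down at 1.5 m → arm 1.5 m, τ = 53.8 × 1.5 = 80.7 N·m clockwise.
Net load moment about support A = 3240 N·m clockwise.
Reaction R at support B is upward at 5.99 m, arm 5.99 m → moment R × 5.99 counterclockwise.
Στ = 0 ⇒ R × 5.99 = 3240 ⇒ R = 541 N.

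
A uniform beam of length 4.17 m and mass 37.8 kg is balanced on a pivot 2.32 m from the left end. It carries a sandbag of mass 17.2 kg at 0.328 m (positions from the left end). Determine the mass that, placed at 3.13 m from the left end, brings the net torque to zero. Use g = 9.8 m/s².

Choose the pivot (at 2.32 m from the left end) as the axis so the support reaction has zero arm there.
Beam weight: 37.8 × 9.8 = 370.4 N down at 2.085 m → arm 0.235 m, τ = 370.4 × 0.235 = 87.04 N·m counterclockwise.
Sandbag: 17.2 × 9.8 = 168.6 N down at 0.328 m → arm 1.992 m, τ = 168.6 × 1.992 = 335.9 N·m counterclockwise.
Net moment of known loads = 422.9 N·m counterclockwise.
An unknown mass m at 3.13 m has arm 0.81 m; its moment is m·g·0.81 clockwise.
Setting net torque to zero: m × 9.8 × 0.81 = 422.9 → m = 422.9 / (9.8 × 0.81) = 53.3 kg.

m ≈ 53.3 kg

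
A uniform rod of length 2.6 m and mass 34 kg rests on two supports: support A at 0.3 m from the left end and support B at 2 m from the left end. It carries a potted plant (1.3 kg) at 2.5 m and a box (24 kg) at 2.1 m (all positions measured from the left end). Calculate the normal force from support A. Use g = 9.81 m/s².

Taking torques about support B:
Beam weight: 34 × 9.81 = 333.5 N down at 1.3 m → arm 0.7 m, τ = 333.5 × 0.7 = 233.4 N·m counterclockwise.
Potted plant: 1.3 × 9.81 = 12.75 N down at 2.5 m → arm 0.5 m, τ = 12.75 × 0.5 = 6.375 N·m clockwise.
Box: 24 × 9.81 = 235.4 N down at 2.1 m → arm 0.1 m, τ = 235.4 × 0.1 = 23.54 N·m clockwise.
Net load moment about support B = 203.5 N·m counterclockwise.
Reaction R at support A is upward at 0.3 m, arm 1.7 m → moment R × 1.7 clockwise.
Στ = 0 ⇒ R × 1.7 = 203.5 ⇒ R = 120 N.

R_A ≈ 120 N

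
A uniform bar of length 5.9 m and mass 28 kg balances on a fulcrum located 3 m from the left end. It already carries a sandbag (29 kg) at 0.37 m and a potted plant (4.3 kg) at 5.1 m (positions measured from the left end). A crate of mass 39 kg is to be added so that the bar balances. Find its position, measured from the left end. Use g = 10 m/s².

x ≈ 4.76 m from the left end

Taking torques about the fulcrum (at 3 m from the left end):
Beam weight: 28 × 10 = 280 N down at 2.95 m → arm 0.05 m, τ = 280 × 0.05 = 14 N·m counterclockwise.
Sandbag: 29 × 10 = 290 N down at 0.37 m → arm 2.63 m, τ = 290 × 2.63 = 762.7 N·m counterclockwise.
Potted plant: 4.3 × 10 = 43 N down at 5.1 m → arm 2.1 m, τ = 43 × 2.1 = 90.3 N·m clockwise.
Net moment of existing loads = 686.4 N·m counterclockwise.
The crate weighs 39 × 10 = 390 N and must supply an equal clockwise moment, so its lever arm about the fulcrum is 686.4 / 390 = 1.76 m.
That puts it at 3 + 1.76 = 4.76 m from the left end.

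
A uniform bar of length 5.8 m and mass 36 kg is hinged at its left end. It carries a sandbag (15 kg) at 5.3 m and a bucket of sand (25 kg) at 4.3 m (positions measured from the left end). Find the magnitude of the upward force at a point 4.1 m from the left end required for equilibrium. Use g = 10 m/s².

F ≈ 711 N

Taking torques about the left end:
Beam weight: 36 × 10 = 360 N down at 2.9 m → arm 2.9 m, τ = 360 × 2.9 = 1044 N·m clockwise.
Sandbag: 15 × 10 = 150 N down at 5.3 m → arm 5.3 m, τ = 150 × 5.3 = 795 N·m clockwise.
Bucket of sand: 25 × 10 = 250 N down at 4.3 m → arm 4.3 m, τ = 250 × 4.3 = 1075 N·m clockwise.
Net moment of the loads = 2914 N·m clockwise.
The upward force F acts at a point 4.1 m from the left end, arm 4.1 m, giving F × 4.1 counterclockwise.
Στ = 0 ⇒ F × 4.1 = 2914 ⇒ F = 2914 / 4.1 = 711 N.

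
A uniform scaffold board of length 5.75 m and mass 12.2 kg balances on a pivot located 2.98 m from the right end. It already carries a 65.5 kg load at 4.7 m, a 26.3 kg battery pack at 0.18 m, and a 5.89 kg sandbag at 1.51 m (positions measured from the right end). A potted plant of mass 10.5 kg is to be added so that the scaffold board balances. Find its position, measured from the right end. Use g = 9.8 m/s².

Taking torques about the pivot (at 2.98 m from the right end):
Beam weight: 12.2 × 9.8 = 119.6 N down at 2.875 m → arm 0.105 m, τ = 119.6 × 0.105 = 12.56 N·m clockwise.
Load: 65.5 × 9.8 = 641.9 N down at 4.7 m → arm 1.72 m, τ = 641.9 × 1.72 = 1104 N·m counterclockwise.
Battery pack: 26.3 × 9.8 = 257.7 N down at 0.18 m → arm 2.8 m, τ = 257.7 × 2.8 = 721.6 N·m clockwise.
Sandbag: 5.89 × 9.8 = 57.72 N down at 1.51 m → arm 1.47 m, τ = 57.72 × 1.47 = 84.85 N·m clockwise.
Net moment of existing loads = 285 N·m counterclockwise.
The potted plant weighs 10.5 × 9.8 = 102.9 N and must supply an equal clockwise moment, so its lever arm about the pivot is 285 / 102.9 = 2.77 m.
That puts it at 2.98 − 2.77 = 0.21 m from the right end.

x ≈ 0.21 m from the right end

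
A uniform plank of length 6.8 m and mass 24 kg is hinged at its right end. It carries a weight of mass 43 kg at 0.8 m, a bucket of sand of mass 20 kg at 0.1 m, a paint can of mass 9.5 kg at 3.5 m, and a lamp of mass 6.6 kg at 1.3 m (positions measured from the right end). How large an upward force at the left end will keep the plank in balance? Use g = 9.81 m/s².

F ≈ 231 N

Choose the right end as the axis so the unknown pivot reaction has zero arm there.
Beam weight: 24 × 9.81 = 235.4 N down at 3.4 m → arm 3.4 m, τ = 235.4 × 3.4 = 800.4 N·m counterclockwise.
Weight: 43 × 9.81 = 421.8 N down at 0.8 m → arm 0.8 m, τ = 421.8 × 0.8 = 337.4 N·m counterclockwise.
Bucket of sand: 20 × 9.81 = 196.2 N down at 0.1 m → arm 0.1 m, τ = 196.2 × 0.1 = 19.62 N·m counterclockwise.
Paint can: 9.5 × 9.81 = 93.2 N down at 3.5 m → arm 3.5 m, τ = 93.2 × 3.5 = 326.2 N·m counterclockwise.
Lamp: 6.6 × 9.81 = 64.75 N down at 1.3 m → arm 1.3 m, τ = 64.75 × 1.3 = 84.17 N·m counterclockwise.
Net moment of the loads = 1568 N·m counterclockwise.
The upward force F acts at the left end, arm 6.8 m, giving F × 6.8 clockwise.
Στ = 0 ⇒ F × 6.8 = 1568 ⇒ F = 1568 / 6.8 = 231 N.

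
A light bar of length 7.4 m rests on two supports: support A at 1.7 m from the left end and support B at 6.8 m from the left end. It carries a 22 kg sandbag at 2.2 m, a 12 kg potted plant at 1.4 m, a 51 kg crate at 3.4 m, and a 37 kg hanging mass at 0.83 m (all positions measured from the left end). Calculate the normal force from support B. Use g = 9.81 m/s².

R_B ≈ 119 N

Choose support A as the axis so its reaction then has zero moment arm.
Sandbag: 22 × 9.81 = 215.8 N down at 2.2 m → arm 0.5 m, τ = 215.8 × 0.5 = 107.9 N·m clockwise.
Potted plant: 12 × 9.81 = 117.7 N down at 1.4 m → arm 0.3 m, τ = 117.7 × 0.3 = 35.31 N·m counterclockwise.
Crate: 51 × 9.81 = 500.3 N down at 3.4 m → arm 1.7 m, τ = 500.3 × 1.7 = 850.5 N·m clockwise.
Hanging mass: 37 × 9.81 = 363 N down at 0.83 m → arm 0.87 m, τ = 363 × 0.87 = 315.8 N·m counterclockwise.
Net load moment about support A = 607.3 N·m clockwise.
Reaction R at support B is upward at 6.8 m, arm 5.1 m → moment R × 5.1 counterclockwise.
For rotational equilibrium, R × 5.1 = 607.3, so R = 119 N.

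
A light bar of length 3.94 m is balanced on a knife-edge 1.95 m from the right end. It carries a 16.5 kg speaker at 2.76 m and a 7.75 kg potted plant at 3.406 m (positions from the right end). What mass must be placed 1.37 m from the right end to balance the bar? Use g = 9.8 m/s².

m ≈ 42.5 kg

Choose the knife-edge (at 1.95 m from the right end) as the axis so the support reaction has zero arm there.
Speaker: 16.5 × 9.8 = 161.7 N down at 2.76 m → arm 0.81 m, τ = 161.7 × 0.81 = 131 N·m counterclockwise.
Potted plant: 7.75 × 9.8 = 75.95 N down at 3.406 m → arm 1.456 m, τ = 75.95 × 1.456 = 110.6 N·m counterclockwise.
Net moment of known loads = 241.6 N·m counterclockwise.
An unknown mass m at 1.37 m has arm 0.58 m; its moment is m·g·0.58 clockwise.
Στ = 0 ⇒ m × 9.8 × 0.58 = 241.6 ⇒ m = 241.6 / (9.8 × 0.58) = 42.5 kg.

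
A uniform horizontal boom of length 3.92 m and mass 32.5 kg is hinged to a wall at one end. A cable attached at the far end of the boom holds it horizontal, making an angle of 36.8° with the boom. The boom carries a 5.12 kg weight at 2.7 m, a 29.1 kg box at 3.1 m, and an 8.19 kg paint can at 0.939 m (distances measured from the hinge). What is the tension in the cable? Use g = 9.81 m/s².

T ≈ 733 N

Taking torques about the hinge:
Beam weight: 32.5 × 9.81 = 318.8 N down at 1.96 m → arm 1.96 m, τ = 318.8 × 1.96 = 624.8 N·m clockwise.
Weight: 5.12 × 9.81 = 50.23 N down at 2.7 m → arm 2.7 m, τ = 50.23 × 2.7 = 135.6 N·m clockwise.
Box: 29.1 × 9.81 = 285.5 N down at 3.1 m → arm 3.1 m, τ = 285.5 × 3.1 = 885.1 N·m clockwise.
Paint can: 8.19 × 9.81 = 80.34 N down at 0.939 m → arm 0.939 m, τ = 80.34 × 0.939 = 75.44 N·m clockwise.
Total clockwise load moment = 1721 N·m.
The cable tension T acts at 3.92 m; only its component perpendicular to the boom, T sinθ, produces torque. sin 36.8° = 0.599.
Στ = 0 ⇒ T × 3.92 × 0.599 = 1721 ⇒ T = 1721 / 2.348 = 733 N.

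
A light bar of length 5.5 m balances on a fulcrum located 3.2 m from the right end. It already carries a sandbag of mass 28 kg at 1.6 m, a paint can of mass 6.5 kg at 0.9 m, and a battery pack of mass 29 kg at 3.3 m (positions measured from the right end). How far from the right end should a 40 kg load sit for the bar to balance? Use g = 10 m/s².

x ≈ 4.62 m from the right end

Taking torques about the fulcrum (at 3.2 m from the right end):
Sandbag: 28 × 10 = 280 N down at 1.6 m → arm 1.6 m, τ = 280 × 1.6 = 448 N·m clockwise.
Paint can: 6.5 × 10 = 65 N down at 0.9 m → arm 2.3 m, τ = 65 × 2.3 = 149.5 N·m clockwise.
Battery pack: 29 × 10 = 290 N down at 3.3 m → arm 0.1 m, τ = 290 × 0.1 = 29 N·m counterclockwise.
Net moment of existing loads = 568.5 N·m clockwise.
The load weighs 40 × 10 = 400 N and must supply an equal counterclockwise moment, so its lever arm about the fulcrum is 568.5 / 400 = 1.42 m.
That puts it at 3.2 + 1.42 = 4.62 m from the right end.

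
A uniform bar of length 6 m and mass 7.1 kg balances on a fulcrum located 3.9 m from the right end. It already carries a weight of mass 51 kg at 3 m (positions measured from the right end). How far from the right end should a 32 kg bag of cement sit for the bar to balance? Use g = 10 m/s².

Take moments about the fulcrum (at 3.9 m from the right end).
Beam weight: 7.1 × 10 = 71 N down at 3 m → arm 0.9 m, τ = 71 × 0.9 = 63.9 N·m clockwise.
Weight: 51 × 10 = 510 N down at 3 m → arm 0.9 m, τ = 510 × 0.9 = 459 N·m clockwise.
Net moment of existing loads = 522.9 N·m clockwise.
The bag of cement weighs 32 × 10 = 320 N and must supply an equal counterclockwise moment, so its lever arm about the fulcrum is 522.9 / 320 = 1.63 m.
That puts it at 3.9 + 1.63 = 5.53 m from the right end.

x ≈ 5.53 m from the right end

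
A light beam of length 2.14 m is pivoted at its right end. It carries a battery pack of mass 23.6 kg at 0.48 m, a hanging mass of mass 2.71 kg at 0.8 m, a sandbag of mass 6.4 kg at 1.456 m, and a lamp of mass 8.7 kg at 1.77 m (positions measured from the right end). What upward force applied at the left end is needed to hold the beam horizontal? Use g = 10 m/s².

F ≈ 179 N

Sum moments about the right end (the unknown pivot reaction has zero arm there).
Battery pack: 23.6 × 10 = 236 N down at 0.48 m → arm 0.48 m, τ = 236 × 0.48 = 113.3 N·m counterclockwise.
Hanging mass: 2.71 × 10 = 27.1 N down at 0.8 m → arm 0.8 m, τ = 27.1 × 0.8 = 21.68 N·m counterclockwise.
Sandbag: 6.4 × 10 = 64 N down at 1.456 m → arm 1.456 m, τ = 64 × 1.456 = 93.18 N·m counterclockwise.
Lamp: 8.7 × 10 = 87 N down at 1.77 m → arm 1.77 m, τ = 87 × 1.77 = 154 N·m counterclockwise.
Net moment of the loads = 382.2 N·m counterclockwise.
The upward force F acts at the left end, arm 2.14 m, giving F × 2.14 clockwise.
Στ = 0 ⇒ F × 2.14 = 382.2 ⇒ F = 382.2 / 2.14 = 179 N.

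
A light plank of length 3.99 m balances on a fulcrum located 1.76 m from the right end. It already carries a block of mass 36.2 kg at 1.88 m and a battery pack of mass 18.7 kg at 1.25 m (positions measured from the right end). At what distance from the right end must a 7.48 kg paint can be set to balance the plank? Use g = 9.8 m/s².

About the fulcrum (at 1.76 m from the right end):
Block: 36.2 × 9.8 = 354.8 N down at 1.88 m → arm 0.12 m, τ = 354.8 × 0.12 = 42.58 N·m counterclockwise.
Battery pack: 18.7 × 9.8 = 183.3 N down at 1.25 m → arm 0.51 m, τ = 183.3 × 0.51 = 93.48 N·m clockwise.
Net moment of existing loads = 50.9 N·m clockwise.
The paint can weighs 7.48 × 9.8 = 73.3 N and must supply an equal counterclockwise moment, so its lever arm about the fulcrum is 50.9 / 73.3 = 0.694 m.
That puts it at 1.76 + 0.694 = 2.45 m from the right end.

x ≈ 2.45 m from the right end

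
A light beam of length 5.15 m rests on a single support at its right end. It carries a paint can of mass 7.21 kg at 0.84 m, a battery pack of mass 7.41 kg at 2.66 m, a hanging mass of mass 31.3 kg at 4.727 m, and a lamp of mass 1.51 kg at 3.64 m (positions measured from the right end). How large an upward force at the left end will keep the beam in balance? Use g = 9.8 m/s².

Take moments about the right end.
Paint can: 7.21 × 9.8 = 70.66 N down at 0.84 m → arm 0.84 m, τ = 70.66 × 0.84 = 59.35 N·m counterclockwise.
Battery pack: 7.41 × 9.8 = 72.62 N down at 2.66 m → arm 2.66 m, τ = 72.62 × 2.66 = 193.2 N·m counterclockwise.
Hanging mass: 31.3 × 9.8 = 306.7 N down at 4.727 m → arm 4.727 m, τ = 306.7 × 4.727 = 1450 N·m counterclockwise.
Lamp: 1.51 × 9.8 = 14.8 N down at 3.64 m → arm 3.64 m, τ = 14.8 × 3.64 = 53.87 N·m counterclockwise.
Net moment of the loads = 1756 N·m counterclockwise.
The upward force F acts at the left end, arm 5.15 m, giving F × 5.15 clockwise.
Setting net torque to zero: F × 5.15 = 1756 → F = 1756 / 5.15 = 341 N.

F ≈ 341 N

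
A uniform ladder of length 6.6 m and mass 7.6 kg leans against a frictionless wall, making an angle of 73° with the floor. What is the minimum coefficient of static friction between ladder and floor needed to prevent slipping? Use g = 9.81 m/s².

Choose the foot of the ladder as the axis so the floor normal and friction both act there and drop out.
Ladder weight 7.6×9.81 = 74.56 N acts at 3.3 m along the ladder; its horizontal arm is 3.3·cos73° = 0.9648 m → τ = 71.94 N·m clockwise.
Wall normal N acts horizontally at the top; its moment arm is the height L sinθ = 6.6·sin73° = 6.312 m, counterclockwise.
For rotational equilibrium, N × 6.312 = 71.94, so N = 11.4 N.
ΣFx = 0 ⇒ f = N_wall = 11.4 N. ΣFy = 0 ⇒ N_floor = 74.56 N.
μ_min = f / N_floor = 11.4 / 74.56 = 0.153.

μ_min ≈ 0.153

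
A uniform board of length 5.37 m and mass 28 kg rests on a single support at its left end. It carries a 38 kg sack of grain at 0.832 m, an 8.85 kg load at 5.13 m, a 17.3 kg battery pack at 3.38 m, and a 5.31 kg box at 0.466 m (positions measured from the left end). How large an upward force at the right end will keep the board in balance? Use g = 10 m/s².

F ≈ 397 N

Sum moments about the left end (the unknown pivot reaction has zero arm there).
Beam weight: 28 × 10 = 280 N down at 2.685 m → arm 2.685 m, τ = 280 × 2.685 = 751.8 N·m clockwise.
Sack of grain: 38 × 10 = 380 N down at 0.832 m → arm 0.832 m, τ = 380 × 0.832 = 316.2 N·m clockwise.
Load: 8.85 × 10 = 88.5 N down at 5.13 m → arm 5.13 m, τ = 88.5 × 5.13 = 454 N·m clockwise.
Battery pack: 17.3 × 10 = 173 N down at 3.38 m → arm 3.38 m, τ = 173 × 3.38 = 584.7 N·m clockwise.
Box: 5.31 × 10 = 53.1 N down at 0.466 m → arm 0.466 m, τ = 53.1 × 0.466 = 24.74 N·m clockwise.
Net moment of the loads = 2131 N·m clockwise.
The upward force F acts at the right end, arm 5.37 m, giving F × 5.37 counterclockwise.
Setting net torque to zero: F × 5.37 = 2131 → F = 2131 / 5.37 = 397 N.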